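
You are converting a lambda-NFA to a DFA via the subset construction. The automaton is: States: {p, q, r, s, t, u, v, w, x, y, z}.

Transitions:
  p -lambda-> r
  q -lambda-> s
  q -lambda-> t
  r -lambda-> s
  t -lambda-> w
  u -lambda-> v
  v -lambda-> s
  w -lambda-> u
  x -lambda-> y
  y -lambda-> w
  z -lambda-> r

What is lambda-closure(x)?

Start with {x}.
From x via lambda: add y.
From y via lambda: add w.
From w via lambda: add u.
From u via lambda: add v.
From v via lambda: add s.
No new states can be added; the closed set is {s, u, v, w, x, y}.

{s, u, v, w, x, y}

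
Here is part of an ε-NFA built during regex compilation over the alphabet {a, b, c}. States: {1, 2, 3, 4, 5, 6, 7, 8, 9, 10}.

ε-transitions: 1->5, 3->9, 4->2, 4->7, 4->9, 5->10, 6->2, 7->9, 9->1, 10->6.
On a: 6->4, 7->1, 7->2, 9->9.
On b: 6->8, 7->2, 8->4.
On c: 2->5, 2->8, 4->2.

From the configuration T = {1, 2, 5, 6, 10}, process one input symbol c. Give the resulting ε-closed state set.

{2, 5, 6, 8, 10}

2 on c → {5, 8}.
No c-transition from 1, 5, 6, 10.
Union after reading c: {5, 8}.
Now take the ε-closure:
From 5 via ε: add 10.
From 10 via ε: add 6.
From 6 via ε: add 2.
No new states can be added; the closed set is {2, 5, 6, 8, 10}.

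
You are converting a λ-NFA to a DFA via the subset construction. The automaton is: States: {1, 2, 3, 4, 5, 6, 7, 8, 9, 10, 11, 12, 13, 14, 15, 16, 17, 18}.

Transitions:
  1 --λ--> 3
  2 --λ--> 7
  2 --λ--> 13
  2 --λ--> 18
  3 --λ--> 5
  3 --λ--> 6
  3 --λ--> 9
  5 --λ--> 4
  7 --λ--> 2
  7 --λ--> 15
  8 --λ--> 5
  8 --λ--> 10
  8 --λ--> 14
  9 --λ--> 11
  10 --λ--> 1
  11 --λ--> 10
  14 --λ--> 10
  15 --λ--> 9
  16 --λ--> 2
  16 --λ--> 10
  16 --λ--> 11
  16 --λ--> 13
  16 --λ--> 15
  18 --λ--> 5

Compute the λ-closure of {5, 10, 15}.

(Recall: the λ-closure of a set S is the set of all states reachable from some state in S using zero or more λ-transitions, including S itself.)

{1, 3, 4, 5, 6, 9, 10, 11, 15}

Start with {5, 10, 15}.
From 5 via λ: add 4.
From 10 via λ: add 1.
From 15 via λ: add 9.
From 1 via λ: add 3.
From 9 via λ: add 11.
From 3 via λ: add 6.
No new states can be added; the closed set is {1, 3, 4, 5, 6, 9, 10, 11, 15}.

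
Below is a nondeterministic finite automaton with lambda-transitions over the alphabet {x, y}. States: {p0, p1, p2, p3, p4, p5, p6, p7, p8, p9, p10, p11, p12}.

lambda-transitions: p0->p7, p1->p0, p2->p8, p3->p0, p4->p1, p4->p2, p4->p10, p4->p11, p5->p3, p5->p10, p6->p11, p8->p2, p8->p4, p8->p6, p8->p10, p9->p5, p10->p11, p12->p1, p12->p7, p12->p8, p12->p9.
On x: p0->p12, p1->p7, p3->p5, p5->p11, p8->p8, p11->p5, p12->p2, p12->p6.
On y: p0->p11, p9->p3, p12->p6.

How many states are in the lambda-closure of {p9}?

Start with {p9}.
From p9 via lambda: add p5.
From p5 via lambda: add p3, p10.
From p3 via lambda: add p0.
From p10 via lambda: add p11.
From p0 via lambda: add p7.
lambda-closure = {p0, p3, p5, p7, p9, p10, p11}, which has 7 states.

7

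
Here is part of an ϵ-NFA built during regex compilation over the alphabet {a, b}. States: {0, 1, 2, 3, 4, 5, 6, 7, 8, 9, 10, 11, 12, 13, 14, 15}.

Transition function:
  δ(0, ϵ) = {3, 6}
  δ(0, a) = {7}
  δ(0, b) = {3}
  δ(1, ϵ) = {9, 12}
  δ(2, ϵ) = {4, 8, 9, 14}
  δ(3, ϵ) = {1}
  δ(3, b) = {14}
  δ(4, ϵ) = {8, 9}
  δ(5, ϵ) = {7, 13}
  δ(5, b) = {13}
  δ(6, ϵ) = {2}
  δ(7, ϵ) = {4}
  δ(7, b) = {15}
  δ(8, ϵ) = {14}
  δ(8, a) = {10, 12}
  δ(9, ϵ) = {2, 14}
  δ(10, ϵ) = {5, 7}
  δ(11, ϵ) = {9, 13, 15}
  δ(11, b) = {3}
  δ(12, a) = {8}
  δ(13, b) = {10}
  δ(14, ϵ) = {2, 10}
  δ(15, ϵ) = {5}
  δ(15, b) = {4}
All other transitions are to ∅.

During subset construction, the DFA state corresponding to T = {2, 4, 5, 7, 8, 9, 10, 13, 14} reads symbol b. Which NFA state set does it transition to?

{2, 4, 5, 7, 8, 9, 10, 13, 14, 15}

5 on b → {13}.
7 on b → {15}.
13 on b → {10}.
No b-transition from 2, 4, 8, 9, 10, 14.
Union after reading b: {10, 13, 15}.
Now take the ϵ-closure:
From 10 via ϵ: add 5, 7.
From 7 via ϵ: add 4.
From 4 via ϵ: add 8, 9.
From 8 via ϵ: add 14.
From 9 via ϵ: add 2.
No new states can be added; the closed set is {2, 4, 5, 7, 8, 9, 10, 13, 14, 15}.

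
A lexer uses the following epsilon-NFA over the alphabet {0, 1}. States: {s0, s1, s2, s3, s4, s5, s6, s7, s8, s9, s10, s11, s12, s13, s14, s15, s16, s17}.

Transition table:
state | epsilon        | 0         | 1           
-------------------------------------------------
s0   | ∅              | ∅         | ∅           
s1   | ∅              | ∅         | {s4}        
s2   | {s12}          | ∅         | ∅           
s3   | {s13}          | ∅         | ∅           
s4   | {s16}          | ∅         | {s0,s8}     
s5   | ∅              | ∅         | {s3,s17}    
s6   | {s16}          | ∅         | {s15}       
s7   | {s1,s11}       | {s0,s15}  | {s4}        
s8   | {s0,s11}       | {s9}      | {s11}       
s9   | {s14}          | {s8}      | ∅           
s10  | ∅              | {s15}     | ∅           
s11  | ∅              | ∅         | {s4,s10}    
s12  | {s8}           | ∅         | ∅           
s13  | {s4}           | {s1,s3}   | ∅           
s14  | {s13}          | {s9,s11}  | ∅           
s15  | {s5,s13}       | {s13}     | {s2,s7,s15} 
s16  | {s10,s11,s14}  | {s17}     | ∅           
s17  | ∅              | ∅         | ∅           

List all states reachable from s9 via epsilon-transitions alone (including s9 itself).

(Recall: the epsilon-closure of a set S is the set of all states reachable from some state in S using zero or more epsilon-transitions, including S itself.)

Start with {s9}.
From s9 via epsilon: add s14.
From s14 via epsilon: add s13.
From s13 via epsilon: add s4.
From s4 via epsilon: add s16.
From s16 via epsilon: add s10, s11.
No new states can be added; the closed set is {s4, s9, s10, s11, s13, s14, s16}.

{s4, s9, s10, s11, s13, s14, s16}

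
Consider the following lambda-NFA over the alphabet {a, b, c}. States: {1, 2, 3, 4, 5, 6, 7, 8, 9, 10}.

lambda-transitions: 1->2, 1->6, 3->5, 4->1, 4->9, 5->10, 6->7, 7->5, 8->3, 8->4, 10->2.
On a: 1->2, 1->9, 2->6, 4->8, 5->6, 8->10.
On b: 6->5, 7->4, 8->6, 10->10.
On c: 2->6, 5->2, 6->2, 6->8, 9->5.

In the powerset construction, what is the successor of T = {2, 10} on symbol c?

2 on c → {6}.
No c-transition from 10.
Union after reading c: {6}.
Now take the lambda-closure:
From 6 via lambda: add 7.
From 7 via lambda: add 5.
From 5 via lambda: add 10.
From 10 via lambda: add 2.
No new states can be added; the closed set is {2, 5, 6, 7, 10}.

{2, 5, 6, 7, 10}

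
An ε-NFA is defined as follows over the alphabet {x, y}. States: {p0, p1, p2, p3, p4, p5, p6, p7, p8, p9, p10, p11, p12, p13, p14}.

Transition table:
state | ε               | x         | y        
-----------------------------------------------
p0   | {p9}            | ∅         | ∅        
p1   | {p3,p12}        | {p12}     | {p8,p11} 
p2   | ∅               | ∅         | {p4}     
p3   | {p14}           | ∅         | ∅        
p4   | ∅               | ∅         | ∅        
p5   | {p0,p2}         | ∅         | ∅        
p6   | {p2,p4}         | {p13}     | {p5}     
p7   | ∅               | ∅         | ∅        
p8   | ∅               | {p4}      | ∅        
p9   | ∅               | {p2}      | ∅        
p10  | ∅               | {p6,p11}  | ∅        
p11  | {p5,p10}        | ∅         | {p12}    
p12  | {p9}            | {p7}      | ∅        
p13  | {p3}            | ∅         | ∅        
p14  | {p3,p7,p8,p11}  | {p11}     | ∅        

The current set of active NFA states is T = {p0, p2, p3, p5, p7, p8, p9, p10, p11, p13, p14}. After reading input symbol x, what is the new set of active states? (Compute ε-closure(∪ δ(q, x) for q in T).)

{p0, p2, p4, p5, p6, p9, p10, p11}

p8 on x → {p4}.
p9 on x → {p2}.
p10 on x → {p6, p11}.
p14 on x → {p11}.
No x-transition from p0, p2, p3, p5, p7, p11, p13.
Union after reading x: {p2, p4, p6, p11}.
Now take the ε-closure:
From p11 via ε: add p5, p10.
From p5 via ε: add p0.
From p0 via ε: add p9.
No new states can be added; the closed set is {p0, p2, p4, p5, p6, p9, p10, p11}.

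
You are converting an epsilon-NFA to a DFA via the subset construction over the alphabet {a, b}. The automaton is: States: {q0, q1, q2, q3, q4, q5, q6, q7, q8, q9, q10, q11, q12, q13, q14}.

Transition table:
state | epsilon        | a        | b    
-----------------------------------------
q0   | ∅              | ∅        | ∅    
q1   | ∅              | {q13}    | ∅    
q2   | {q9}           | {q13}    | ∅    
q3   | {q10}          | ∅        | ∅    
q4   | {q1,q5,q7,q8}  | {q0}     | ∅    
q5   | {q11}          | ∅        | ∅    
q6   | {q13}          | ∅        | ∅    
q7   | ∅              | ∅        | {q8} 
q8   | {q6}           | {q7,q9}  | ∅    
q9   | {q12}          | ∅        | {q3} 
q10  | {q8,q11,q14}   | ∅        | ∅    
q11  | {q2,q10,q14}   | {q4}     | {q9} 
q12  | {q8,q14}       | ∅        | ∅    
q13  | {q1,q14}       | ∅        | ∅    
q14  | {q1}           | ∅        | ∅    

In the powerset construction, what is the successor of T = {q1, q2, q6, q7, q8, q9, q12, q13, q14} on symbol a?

q1 on a → {q13}.
q2 on a → {q13}.
q8 on a → {q7, q9}.
No a-transition from q6, q7, q9, q12, q13, q14.
Union after reading a: {q7, q9, q13}.
Now take the epsilon-closure:
From q9 via epsilon: add q12.
From q13 via epsilon: add q1, q14.
From q12 via epsilon: add q8.
From q8 via epsilon: add q6.
No new states can be added; the closed set is {q1, q6, q7, q8, q9, q12, q13, q14}.

{q1, q6, q7, q8, q9, q12, q13, q14}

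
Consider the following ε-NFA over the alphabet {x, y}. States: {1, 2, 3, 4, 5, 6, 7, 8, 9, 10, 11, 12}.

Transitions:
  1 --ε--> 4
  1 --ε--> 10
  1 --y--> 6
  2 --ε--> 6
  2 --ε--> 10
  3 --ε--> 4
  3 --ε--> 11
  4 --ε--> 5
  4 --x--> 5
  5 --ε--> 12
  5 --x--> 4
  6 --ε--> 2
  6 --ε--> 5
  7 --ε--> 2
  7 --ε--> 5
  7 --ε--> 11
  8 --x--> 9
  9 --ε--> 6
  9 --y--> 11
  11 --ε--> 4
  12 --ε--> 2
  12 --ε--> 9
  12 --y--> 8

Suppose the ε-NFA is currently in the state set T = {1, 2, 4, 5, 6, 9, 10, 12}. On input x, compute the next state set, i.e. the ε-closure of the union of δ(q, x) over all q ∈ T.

{2, 4, 5, 6, 9, 10, 12}

4 on x → {5}.
5 on x → {4}.
No x-transition from 1, 2, 6, 9, 10, 12.
Union after reading x: {4, 5}.
Now take the ε-closure:
From 5 via ε: add 12.
From 12 via ε: add 2, 9.
From 2 via ε: add 6, 10.
No new states can be added; the closed set is {2, 4, 5, 6, 9, 10, 12}.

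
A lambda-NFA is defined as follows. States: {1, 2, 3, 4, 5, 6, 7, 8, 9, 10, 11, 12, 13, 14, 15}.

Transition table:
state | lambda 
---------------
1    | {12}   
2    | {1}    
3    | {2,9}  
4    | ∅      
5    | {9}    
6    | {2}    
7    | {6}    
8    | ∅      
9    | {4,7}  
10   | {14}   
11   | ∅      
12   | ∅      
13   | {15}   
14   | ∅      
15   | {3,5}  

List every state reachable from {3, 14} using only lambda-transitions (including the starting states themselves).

Start with {3, 14}.
From 3 via lambda: add 2, 9.
From 2 via lambda: add 1.
From 9 via lambda: add 4, 7.
From 1 via lambda: add 12.
From 7 via lambda: add 6.
No new states can be added; the closed set is {1, 2, 3, 4, 6, 7, 9, 12, 14}.

{1, 2, 3, 4, 6, 7, 9, 12, 14}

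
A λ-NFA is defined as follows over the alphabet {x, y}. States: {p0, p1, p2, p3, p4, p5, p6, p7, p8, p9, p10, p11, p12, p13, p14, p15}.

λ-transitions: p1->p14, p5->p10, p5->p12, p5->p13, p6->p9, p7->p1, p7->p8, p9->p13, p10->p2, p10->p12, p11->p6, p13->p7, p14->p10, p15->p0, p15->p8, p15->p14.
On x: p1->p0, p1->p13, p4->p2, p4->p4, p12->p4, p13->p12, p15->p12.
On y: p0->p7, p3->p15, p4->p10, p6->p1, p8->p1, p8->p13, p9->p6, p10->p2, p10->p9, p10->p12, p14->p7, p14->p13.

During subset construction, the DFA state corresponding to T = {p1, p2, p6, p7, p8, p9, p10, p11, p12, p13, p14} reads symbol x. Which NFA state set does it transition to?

{p0, p1, p2, p4, p7, p8, p10, p12, p13, p14}

p1 on x → {p0, p13}.
p12 on x → {p4}.
p13 on x → {p12}.
No x-transition from p2, p6, p7, p8, p9, p10, p11, p14.
Union after reading x: {p0, p4, p12, p13}.
Now take the λ-closure:
From p13 via λ: add p7.
From p7 via λ: add p1, p8.
From p1 via λ: add p14.
From p14 via λ: add p10.
From p10 via λ: add p2.
No new states can be added; the closed set is {p0, p1, p2, p4, p7, p8, p10, p12, p13, p14}.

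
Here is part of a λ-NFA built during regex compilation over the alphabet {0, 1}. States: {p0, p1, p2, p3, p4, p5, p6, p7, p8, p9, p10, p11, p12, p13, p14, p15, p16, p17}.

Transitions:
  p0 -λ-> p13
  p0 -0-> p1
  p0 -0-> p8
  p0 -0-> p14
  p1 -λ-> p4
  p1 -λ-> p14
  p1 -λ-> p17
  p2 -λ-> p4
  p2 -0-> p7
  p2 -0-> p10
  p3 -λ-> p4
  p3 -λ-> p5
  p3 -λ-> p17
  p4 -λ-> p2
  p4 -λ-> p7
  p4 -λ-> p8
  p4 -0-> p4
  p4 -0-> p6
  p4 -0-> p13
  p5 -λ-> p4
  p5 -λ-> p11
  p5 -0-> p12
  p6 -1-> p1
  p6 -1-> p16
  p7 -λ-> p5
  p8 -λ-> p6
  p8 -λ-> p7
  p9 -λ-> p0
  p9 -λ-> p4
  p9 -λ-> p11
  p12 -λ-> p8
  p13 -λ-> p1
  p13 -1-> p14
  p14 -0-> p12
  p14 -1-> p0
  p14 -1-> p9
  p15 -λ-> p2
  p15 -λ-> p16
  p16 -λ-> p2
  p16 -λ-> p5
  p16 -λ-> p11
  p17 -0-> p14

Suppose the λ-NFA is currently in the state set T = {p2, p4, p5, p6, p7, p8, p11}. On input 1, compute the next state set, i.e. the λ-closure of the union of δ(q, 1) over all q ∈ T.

{p1, p2, p4, p5, p6, p7, p8, p11, p14, p16, p17}

p6 on 1 → {p1, p16}.
No 1-transition from p2, p4, p5, p7, p8, p11.
Union after reading 1: {p1, p16}.
Now take the λ-closure:
From p1 via λ: add p4, p14, p17.
From p16 via λ: add p2, p5, p11.
From p4 via λ: add p7, p8.
From p8 via λ: add p6.
No new states can be added; the closed set is {p1, p2, p4, p5, p6, p7, p8, p11, p14, p16, p17}.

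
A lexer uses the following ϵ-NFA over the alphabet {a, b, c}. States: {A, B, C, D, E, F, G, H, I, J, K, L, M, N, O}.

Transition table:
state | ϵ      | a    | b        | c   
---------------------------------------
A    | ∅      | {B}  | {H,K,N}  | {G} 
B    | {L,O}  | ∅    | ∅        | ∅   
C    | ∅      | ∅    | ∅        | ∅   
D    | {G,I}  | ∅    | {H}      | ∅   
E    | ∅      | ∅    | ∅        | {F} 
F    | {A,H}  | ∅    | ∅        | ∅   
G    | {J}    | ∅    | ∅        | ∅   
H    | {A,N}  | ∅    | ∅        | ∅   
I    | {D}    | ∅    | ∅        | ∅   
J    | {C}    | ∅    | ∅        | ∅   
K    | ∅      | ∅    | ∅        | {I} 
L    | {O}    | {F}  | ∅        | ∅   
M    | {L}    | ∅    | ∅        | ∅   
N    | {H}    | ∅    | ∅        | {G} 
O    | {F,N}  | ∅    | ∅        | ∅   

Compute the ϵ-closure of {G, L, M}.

Start with {G, L, M}.
From G via ϵ: add J.
From L via ϵ: add O.
From J via ϵ: add C.
From O via ϵ: add F, N.
From F via ϵ: add A, H.
No new states can be added; the closed set is {A, C, F, G, H, J, L, M, N, O}.

{A, C, F, G, H, J, L, M, N, O}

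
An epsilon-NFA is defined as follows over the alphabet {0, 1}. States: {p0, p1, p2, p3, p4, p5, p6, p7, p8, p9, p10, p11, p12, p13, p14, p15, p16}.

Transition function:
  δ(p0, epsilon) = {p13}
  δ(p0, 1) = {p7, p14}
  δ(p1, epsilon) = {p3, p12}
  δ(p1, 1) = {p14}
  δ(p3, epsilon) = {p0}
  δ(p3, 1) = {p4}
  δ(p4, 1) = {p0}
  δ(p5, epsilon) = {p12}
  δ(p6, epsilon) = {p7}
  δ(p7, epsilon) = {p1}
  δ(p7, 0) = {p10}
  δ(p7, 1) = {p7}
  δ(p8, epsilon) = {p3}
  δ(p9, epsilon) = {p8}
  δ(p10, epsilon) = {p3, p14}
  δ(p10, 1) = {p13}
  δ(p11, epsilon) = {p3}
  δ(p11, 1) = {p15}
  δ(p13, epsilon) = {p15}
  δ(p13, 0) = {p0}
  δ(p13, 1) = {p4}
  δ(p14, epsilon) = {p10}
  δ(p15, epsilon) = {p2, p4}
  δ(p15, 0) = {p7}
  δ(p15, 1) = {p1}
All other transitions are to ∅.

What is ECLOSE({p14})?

{p0, p2, p3, p4, p10, p13, p14, p15}

Start with {p14}.
From p14 via epsilon: add p10.
From p10 via epsilon: add p3.
From p3 via epsilon: add p0.
From p0 via epsilon: add p13.
From p13 via epsilon: add p15.
From p15 via epsilon: add p2, p4.
No new states can be added; the closed set is {p0, p2, p3, p4, p10, p13, p14, p15}.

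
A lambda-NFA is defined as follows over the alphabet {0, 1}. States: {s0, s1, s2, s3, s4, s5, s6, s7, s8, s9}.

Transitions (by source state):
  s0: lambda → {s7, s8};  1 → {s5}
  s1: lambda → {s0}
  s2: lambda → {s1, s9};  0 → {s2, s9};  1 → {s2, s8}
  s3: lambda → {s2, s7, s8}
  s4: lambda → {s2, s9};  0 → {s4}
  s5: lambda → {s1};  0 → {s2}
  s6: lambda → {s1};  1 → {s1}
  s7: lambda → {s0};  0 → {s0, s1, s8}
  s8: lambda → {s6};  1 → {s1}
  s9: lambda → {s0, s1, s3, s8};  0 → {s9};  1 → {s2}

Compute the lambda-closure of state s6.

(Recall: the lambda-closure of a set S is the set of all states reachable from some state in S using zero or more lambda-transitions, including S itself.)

Start with {s6}.
From s6 via lambda: add s1.
From s1 via lambda: add s0.
From s0 via lambda: add s7, s8.
No new states can be added; the closed set is {s0, s1, s6, s7, s8}.

{s0, s1, s6, s7, s8}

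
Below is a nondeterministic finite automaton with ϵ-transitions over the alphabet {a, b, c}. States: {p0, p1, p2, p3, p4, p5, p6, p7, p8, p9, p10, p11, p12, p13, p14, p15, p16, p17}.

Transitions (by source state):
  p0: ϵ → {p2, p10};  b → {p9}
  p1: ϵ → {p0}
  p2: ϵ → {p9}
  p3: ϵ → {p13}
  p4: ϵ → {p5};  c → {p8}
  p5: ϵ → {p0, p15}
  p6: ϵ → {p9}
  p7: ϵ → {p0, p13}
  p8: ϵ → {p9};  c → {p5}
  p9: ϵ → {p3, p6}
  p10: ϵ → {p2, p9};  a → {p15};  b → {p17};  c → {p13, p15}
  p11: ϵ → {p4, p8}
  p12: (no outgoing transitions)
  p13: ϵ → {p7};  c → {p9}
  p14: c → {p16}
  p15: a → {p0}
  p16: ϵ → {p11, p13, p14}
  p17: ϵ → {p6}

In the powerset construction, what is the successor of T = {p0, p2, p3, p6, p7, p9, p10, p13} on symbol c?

p10 on c → {p13, p15}.
p13 on c → {p9}.
No c-transition from p0, p2, p3, p6, p7, p9.
Union after reading c: {p9, p13, p15}.
Now take the ϵ-closure:
From p9 via ϵ: add p3, p6.
From p13 via ϵ: add p7.
From p7 via ϵ: add p0.
From p0 via ϵ: add p2, p10.
No new states can be added; the closed set is {p0, p2, p3, p6, p7, p9, p10, p13, p15}.

{p0, p2, p3, p6, p7, p9, p10, p13, p15}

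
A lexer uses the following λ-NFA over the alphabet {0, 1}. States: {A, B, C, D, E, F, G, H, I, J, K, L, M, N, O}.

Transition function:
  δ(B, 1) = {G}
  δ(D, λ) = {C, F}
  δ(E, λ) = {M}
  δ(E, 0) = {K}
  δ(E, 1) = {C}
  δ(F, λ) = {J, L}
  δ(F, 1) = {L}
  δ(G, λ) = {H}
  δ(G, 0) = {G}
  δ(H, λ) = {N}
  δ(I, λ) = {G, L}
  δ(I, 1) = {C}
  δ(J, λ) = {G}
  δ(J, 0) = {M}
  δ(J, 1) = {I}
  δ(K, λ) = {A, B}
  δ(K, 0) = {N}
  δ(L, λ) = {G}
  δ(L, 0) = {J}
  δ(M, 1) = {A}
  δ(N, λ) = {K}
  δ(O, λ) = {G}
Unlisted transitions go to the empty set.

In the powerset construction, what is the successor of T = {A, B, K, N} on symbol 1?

B on 1 → {G}.
No 1-transition from A, K, N.
Union after reading 1: {G}.
Now take the λ-closure:
From G via λ: add H.
From H via λ: add N.
From N via λ: add K.
From K via λ: add A, B.
No new states can be added; the closed set is {A, B, G, H, K, N}.

{A, B, G, H, K, N}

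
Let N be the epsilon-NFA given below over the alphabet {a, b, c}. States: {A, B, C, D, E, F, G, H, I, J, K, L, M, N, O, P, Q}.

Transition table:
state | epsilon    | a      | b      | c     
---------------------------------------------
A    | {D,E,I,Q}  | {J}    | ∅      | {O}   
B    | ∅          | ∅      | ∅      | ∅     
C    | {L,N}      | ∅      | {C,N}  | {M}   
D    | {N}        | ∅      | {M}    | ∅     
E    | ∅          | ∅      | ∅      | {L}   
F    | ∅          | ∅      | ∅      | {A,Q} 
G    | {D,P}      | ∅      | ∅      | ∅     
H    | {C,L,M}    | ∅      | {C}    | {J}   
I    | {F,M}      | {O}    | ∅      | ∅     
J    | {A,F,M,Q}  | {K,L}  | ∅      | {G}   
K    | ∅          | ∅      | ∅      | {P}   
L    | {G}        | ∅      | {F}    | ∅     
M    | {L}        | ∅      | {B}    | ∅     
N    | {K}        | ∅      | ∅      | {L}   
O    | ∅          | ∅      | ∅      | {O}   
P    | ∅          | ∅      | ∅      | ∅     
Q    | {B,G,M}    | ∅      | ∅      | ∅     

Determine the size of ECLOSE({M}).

Start with {M}.
From M via epsilon: add L.
From L via epsilon: add G.
From G via epsilon: add D, P.
From D via epsilon: add N.
From N via epsilon: add K.
epsilon-closure = {D, G, K, L, M, N, P}, which has 7 states.

7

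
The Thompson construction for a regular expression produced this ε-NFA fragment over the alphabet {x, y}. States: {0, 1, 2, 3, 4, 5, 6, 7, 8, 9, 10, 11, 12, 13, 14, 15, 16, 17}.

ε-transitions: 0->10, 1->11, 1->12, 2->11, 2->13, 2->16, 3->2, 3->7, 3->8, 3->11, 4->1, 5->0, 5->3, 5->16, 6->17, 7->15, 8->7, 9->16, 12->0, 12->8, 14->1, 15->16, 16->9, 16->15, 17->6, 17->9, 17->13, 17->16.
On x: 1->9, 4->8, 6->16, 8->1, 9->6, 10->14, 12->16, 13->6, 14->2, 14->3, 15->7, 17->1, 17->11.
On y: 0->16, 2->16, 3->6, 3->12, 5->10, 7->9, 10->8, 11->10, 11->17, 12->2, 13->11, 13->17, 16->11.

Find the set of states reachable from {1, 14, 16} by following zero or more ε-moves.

{0, 1, 7, 8, 9, 10, 11, 12, 14, 15, 16}

Start with {1, 14, 16}.
From 1 via ε: add 11, 12.
From 16 via ε: add 9, 15.
From 12 via ε: add 0, 8.
From 0 via ε: add 10.
From 8 via ε: add 7.
No new states can be added; the closed set is {0, 1, 7, 8, 9, 10, 11, 12, 14, 15, 16}.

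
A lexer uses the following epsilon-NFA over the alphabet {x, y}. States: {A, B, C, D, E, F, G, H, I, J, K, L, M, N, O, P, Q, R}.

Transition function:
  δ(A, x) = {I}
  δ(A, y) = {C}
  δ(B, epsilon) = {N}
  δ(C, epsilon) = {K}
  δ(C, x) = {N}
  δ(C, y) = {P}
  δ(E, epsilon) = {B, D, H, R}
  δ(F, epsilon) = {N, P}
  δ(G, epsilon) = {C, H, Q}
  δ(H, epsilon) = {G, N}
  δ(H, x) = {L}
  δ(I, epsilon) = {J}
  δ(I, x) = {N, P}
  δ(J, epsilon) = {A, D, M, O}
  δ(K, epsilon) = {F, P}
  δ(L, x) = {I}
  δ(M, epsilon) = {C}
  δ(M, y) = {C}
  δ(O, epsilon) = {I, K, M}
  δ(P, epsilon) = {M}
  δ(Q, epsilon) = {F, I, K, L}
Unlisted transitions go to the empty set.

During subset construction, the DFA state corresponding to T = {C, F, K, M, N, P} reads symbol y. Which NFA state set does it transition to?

C on y → {P}.
M on y → {C}.
No y-transition from F, K, N, P.
Union after reading y: {C, P}.
Now take the epsilon-closure:
From C via epsilon: add K.
From P via epsilon: add M.
From K via epsilon: add F.
From F via epsilon: add N.
No new states can be added; the closed set is {C, F, K, M, N, P}.

{C, F, K, M, N, P}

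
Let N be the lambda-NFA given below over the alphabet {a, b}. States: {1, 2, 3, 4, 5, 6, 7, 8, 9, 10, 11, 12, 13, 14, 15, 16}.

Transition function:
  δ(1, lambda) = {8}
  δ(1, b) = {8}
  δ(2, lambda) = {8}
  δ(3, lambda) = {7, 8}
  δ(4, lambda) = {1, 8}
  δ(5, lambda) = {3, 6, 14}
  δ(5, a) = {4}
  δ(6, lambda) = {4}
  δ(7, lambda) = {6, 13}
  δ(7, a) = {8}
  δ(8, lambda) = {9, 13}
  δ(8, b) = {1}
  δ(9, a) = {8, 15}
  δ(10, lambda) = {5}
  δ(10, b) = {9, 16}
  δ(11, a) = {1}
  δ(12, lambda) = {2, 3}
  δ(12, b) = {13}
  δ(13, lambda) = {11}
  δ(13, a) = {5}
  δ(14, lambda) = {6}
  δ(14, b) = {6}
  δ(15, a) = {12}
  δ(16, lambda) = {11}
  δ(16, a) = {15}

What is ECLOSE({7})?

{1, 4, 6, 7, 8, 9, 11, 13}

Start with {7}.
From 7 via lambda: add 6, 13.
From 6 via lambda: add 4.
From 13 via lambda: add 11.
From 4 via lambda: add 1, 8.
From 8 via lambda: add 9.
No new states can be added; the closed set is {1, 4, 6, 7, 8, 9, 11, 13}.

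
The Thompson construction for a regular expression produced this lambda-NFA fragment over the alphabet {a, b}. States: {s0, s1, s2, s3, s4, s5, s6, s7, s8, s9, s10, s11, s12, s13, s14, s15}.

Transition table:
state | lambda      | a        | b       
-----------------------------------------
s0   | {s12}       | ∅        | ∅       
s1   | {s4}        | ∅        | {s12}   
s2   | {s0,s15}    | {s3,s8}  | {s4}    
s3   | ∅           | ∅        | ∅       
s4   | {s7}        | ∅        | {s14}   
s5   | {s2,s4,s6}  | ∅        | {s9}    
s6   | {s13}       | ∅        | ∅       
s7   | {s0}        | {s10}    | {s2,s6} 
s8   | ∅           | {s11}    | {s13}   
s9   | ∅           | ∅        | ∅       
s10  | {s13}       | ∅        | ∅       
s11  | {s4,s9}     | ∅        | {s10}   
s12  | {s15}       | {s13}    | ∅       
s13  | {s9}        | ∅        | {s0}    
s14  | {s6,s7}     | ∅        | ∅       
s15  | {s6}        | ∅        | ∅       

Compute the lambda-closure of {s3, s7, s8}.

{s0, s3, s6, s7, s8, s9, s12, s13, s15}

Start with {s3, s7, s8}.
From s7 via lambda: add s0.
From s0 via lambda: add s12.
From s12 via lambda: add s15.
From s15 via lambda: add s6.
From s6 via lambda: add s13.
From s13 via lambda: add s9.
No new states can be added; the closed set is {s0, s3, s6, s7, s8, s9, s12, s13, s15}.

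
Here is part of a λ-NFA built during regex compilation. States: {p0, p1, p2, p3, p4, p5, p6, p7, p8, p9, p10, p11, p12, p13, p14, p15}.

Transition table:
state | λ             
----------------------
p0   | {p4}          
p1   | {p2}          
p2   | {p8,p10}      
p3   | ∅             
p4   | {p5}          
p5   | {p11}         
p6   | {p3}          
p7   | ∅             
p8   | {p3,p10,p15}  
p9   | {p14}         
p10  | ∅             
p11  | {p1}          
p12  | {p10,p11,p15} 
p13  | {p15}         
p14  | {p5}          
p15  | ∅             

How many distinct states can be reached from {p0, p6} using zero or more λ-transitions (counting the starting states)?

11

Start with {p0, p6}.
From p0 via λ: add p4.
From p6 via λ: add p3.
From p4 via λ: add p5.
From p5 via λ: add p11.
From p11 via λ: add p1.
From p1 via λ: add p2.
From p2 via λ: add p8, p10.
From p8 via λ: add p15.
λ-closure = {p0, p1, p2, p3, p4, p5, p6, p8, p10, p11, p15}, which has 11 states.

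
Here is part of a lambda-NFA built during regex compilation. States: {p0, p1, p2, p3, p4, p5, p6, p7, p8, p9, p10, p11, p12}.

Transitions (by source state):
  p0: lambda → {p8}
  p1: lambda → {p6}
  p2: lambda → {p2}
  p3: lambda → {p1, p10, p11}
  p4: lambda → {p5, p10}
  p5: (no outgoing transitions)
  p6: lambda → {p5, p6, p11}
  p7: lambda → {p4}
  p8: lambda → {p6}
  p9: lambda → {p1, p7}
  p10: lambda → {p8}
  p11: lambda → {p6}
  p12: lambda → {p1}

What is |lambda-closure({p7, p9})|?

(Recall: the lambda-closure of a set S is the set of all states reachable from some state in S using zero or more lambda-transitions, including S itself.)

9

Start with {p7, p9}.
From p7 via lambda: add p4.
From p9 via lambda: add p1.
From p1 via lambda: add p6.
From p4 via lambda: add p5, p10.
From p6 via lambda: add p11.
From p10 via lambda: add p8.
lambda-closure = {p1, p4, p5, p6, p7, p8, p9, p10, p11}, which has 9 states.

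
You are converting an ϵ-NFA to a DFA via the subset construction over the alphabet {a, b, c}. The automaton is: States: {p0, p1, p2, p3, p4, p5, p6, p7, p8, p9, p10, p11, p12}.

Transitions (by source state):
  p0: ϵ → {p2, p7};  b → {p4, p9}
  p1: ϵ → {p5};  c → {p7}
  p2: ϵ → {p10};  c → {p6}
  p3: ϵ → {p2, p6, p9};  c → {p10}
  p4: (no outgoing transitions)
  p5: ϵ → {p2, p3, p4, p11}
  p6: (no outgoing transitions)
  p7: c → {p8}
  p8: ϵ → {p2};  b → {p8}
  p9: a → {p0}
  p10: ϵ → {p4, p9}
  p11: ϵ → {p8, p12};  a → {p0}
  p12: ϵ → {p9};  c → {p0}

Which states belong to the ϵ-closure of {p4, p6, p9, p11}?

{p2, p4, p6, p8, p9, p10, p11, p12}

Start with {p4, p6, p9, p11}.
From p11 via ϵ: add p8, p12.
From p8 via ϵ: add p2.
From p2 via ϵ: add p10.
No new states can be added; the closed set is {p2, p4, p6, p8, p9, p10, p11, p12}.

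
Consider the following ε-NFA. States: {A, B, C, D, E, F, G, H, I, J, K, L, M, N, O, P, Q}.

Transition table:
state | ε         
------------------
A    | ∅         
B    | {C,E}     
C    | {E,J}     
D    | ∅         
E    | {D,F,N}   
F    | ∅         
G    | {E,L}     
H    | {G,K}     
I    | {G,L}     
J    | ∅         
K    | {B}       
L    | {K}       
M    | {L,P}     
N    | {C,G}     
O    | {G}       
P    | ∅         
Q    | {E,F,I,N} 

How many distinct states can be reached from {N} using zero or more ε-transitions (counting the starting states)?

10

Start with {N}.
From N via ε: add C, G.
From C via ε: add E, J.
From G via ε: add L.
From E via ε: add D, F.
From L via ε: add K.
From K via ε: add B.
ε-closure = {B, C, D, E, F, G, J, K, L, N}, which has 10 states.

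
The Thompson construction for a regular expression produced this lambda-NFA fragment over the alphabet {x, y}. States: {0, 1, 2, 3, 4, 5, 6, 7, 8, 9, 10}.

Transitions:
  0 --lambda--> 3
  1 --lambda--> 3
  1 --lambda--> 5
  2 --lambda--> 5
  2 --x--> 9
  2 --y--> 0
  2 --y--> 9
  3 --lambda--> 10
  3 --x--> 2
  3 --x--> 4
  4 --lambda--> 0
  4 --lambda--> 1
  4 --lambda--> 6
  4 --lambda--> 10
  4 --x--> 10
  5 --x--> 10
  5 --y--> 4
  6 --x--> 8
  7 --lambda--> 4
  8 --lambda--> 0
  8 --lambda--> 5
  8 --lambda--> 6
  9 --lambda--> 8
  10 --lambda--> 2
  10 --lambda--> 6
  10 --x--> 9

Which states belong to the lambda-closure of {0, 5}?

Start with {0, 5}.
From 0 via lambda: add 3.
From 3 via lambda: add 10.
From 10 via lambda: add 2, 6.
No new states can be added; the closed set is {0, 2, 3, 5, 6, 10}.

{0, 2, 3, 5, 6, 10}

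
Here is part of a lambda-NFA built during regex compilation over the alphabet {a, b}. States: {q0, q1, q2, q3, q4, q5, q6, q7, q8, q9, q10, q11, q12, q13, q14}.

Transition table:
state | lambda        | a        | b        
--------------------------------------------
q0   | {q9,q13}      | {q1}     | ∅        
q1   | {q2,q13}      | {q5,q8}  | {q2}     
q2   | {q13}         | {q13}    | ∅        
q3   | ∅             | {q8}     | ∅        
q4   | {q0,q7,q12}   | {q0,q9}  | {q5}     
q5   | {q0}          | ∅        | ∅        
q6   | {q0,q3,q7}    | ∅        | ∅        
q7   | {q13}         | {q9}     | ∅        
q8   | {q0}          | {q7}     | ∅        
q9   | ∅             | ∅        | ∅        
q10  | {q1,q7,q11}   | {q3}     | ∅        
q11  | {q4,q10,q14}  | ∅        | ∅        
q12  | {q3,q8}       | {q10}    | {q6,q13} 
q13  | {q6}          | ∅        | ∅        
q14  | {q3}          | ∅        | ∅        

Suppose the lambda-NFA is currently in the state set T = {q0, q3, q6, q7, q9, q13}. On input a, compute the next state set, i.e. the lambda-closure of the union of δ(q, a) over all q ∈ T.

q0 on a → {q1}.
q3 on a → {q8}.
q7 on a → {q9}.
No a-transition from q6, q9, q13.
Union after reading a: {q1, q8, q9}.
Now take the lambda-closure:
From q1 via lambda: add q2, q13.
From q8 via lambda: add q0.
From q13 via lambda: add q6.
From q6 via lambda: add q3, q7.
No new states can be added; the closed set is {q0, q1, q2, q3, q6, q7, q8, q9, q13}.

{q0, q1, q2, q3, q6, q7, q8, q9, q13}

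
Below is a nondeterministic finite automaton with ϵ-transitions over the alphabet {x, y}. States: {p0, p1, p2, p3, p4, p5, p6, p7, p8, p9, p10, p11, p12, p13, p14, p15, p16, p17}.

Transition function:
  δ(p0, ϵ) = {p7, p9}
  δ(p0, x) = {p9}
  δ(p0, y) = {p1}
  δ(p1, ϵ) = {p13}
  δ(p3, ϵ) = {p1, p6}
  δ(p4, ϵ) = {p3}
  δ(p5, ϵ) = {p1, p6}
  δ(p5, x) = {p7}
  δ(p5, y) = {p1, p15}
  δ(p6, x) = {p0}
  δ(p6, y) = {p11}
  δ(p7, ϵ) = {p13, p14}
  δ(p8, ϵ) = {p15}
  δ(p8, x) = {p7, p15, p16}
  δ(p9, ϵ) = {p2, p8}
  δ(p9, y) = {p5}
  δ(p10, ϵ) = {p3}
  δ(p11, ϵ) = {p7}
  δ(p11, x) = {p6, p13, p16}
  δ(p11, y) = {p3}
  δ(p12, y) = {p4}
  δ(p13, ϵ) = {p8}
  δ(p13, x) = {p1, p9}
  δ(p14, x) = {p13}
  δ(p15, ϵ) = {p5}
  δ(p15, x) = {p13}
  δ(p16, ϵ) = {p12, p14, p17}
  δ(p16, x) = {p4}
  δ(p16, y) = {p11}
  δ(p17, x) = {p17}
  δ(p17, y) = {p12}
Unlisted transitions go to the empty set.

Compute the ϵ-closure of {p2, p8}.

{p1, p2, p5, p6, p8, p13, p15}

Start with {p2, p8}.
From p8 via ϵ: add p15.
From p15 via ϵ: add p5.
From p5 via ϵ: add p1, p6.
From p1 via ϵ: add p13.
No new states can be added; the closed set is {p1, p2, p5, p6, p8, p13, p15}.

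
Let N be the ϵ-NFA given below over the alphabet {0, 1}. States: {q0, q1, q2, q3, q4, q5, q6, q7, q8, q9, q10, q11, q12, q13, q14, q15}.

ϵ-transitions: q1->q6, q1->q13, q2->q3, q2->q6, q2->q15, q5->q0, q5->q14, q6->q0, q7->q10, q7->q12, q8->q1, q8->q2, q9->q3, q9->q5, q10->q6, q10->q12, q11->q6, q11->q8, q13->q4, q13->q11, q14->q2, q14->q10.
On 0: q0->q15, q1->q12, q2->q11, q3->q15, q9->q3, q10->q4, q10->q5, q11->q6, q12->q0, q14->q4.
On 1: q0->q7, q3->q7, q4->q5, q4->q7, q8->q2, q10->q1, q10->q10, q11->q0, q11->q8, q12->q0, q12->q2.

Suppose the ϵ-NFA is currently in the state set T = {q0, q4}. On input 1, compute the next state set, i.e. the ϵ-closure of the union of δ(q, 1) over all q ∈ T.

q0 on 1 → {q7}.
q4 on 1 → {q5, q7}.
Union after reading 1: {q5, q7}.
Now take the ϵ-closure:
From q5 via ϵ: add q0, q14.
From q7 via ϵ: add q10, q12.
From q10 via ϵ: add q6.
From q14 via ϵ: add q2.
From q2 via ϵ: add q3, q15.
No new states can be added; the closed set is {q0, q2, q3, q5, q6, q7, q10, q12, q14, q15}.

{q0, q2, q3, q5, q6, q7, q10, q12, q14, q15}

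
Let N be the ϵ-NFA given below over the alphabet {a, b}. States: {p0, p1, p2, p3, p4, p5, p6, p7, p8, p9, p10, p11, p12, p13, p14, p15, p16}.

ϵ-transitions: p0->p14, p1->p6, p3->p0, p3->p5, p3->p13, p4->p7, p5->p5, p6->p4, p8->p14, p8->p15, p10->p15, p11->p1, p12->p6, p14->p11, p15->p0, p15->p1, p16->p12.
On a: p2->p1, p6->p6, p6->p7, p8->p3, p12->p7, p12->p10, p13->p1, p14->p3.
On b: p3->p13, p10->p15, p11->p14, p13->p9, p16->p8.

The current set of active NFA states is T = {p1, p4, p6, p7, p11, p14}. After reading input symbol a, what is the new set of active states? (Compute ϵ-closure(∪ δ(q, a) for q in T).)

{p0, p1, p3, p4, p5, p6, p7, p11, p13, p14}

p6 on a → {p6, p7}.
p14 on a → {p3}.
No a-transition from p1, p4, p7, p11.
Union after reading a: {p3, p6, p7}.
Now take the ϵ-closure:
From p3 via ϵ: add p0, p5, p13.
From p6 via ϵ: add p4.
From p0 via ϵ: add p14.
From p14 via ϵ: add p11.
From p11 via ϵ: add p1.
No new states can be added; the closed set is {p0, p1, p3, p4, p5, p6, p7, p11, p13, p14}.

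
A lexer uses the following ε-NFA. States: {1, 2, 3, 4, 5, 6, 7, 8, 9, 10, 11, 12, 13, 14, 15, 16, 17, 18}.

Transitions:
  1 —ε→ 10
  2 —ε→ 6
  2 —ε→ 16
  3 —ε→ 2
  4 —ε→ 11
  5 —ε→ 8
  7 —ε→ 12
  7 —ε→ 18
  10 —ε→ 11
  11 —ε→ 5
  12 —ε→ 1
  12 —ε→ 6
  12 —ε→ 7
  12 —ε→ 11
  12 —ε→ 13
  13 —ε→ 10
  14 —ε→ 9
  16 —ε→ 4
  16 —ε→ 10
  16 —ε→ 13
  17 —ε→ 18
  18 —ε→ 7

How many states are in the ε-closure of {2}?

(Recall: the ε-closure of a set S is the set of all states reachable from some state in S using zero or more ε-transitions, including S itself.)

Start with {2}.
From 2 via ε: add 6, 16.
From 16 via ε: add 4, 10, 13.
From 4 via ε: add 11.
From 11 via ε: add 5.
From 5 via ε: add 8.
ε-closure = {2, 4, 5, 6, 8, 10, 11, 13, 16}, which has 9 states.

9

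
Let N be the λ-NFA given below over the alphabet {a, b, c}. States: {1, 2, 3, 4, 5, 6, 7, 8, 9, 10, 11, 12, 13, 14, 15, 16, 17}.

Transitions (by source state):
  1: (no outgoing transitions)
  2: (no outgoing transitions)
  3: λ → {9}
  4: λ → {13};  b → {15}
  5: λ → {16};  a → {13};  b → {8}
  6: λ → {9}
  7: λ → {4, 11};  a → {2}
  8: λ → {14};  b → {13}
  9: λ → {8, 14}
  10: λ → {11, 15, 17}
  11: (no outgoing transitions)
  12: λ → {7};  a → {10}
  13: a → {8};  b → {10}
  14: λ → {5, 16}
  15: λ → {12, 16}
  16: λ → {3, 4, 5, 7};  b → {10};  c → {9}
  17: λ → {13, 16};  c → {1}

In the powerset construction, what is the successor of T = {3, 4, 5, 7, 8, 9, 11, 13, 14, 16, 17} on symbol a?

{2, 3, 4, 5, 7, 8, 9, 11, 13, 14, 16}

5 on a → {13}.
7 on a → {2}.
13 on a → {8}.
No a-transition from 3, 4, 8, 9, 11, 14, 16, 17.
Union after reading a: {2, 8, 13}.
Now take the λ-closure:
From 8 via λ: add 14.
From 14 via λ: add 5, 16.
From 16 via λ: add 3, 4, 7.
From 3 via λ: add 9.
From 7 via λ: add 11.
No new states can be added; the closed set is {2, 3, 4, 5, 7, 8, 9, 11, 13, 14, 16}.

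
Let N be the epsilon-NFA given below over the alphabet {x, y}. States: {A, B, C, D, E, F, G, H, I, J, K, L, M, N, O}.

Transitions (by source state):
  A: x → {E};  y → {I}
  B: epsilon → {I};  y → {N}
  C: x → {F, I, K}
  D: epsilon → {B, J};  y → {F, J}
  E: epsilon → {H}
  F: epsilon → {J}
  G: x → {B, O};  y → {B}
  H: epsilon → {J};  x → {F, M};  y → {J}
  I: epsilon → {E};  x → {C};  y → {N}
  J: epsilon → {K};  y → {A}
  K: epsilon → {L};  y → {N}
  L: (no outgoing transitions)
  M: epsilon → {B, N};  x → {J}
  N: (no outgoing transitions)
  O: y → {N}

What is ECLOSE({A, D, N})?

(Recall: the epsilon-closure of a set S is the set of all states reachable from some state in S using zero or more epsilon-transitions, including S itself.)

Start with {A, D, N}.
From D via epsilon: add B, J.
From B via epsilon: add I.
From J via epsilon: add K.
From I via epsilon: add E.
From K via epsilon: add L.
From E via epsilon: add H.
No new states can be added; the closed set is {A, B, D, E, H, I, J, K, L, N}.

{A, B, D, E, H, I, J, K, L, N}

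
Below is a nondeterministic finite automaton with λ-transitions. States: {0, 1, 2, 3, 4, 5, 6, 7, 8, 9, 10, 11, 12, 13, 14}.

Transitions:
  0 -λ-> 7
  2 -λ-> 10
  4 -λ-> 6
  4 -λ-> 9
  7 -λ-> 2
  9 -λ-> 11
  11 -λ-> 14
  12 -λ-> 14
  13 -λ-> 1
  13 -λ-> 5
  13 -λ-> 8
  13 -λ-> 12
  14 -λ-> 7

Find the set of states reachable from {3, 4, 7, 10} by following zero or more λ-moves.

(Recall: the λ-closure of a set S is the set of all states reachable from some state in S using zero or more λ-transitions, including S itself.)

{2, 3, 4, 6, 7, 9, 10, 11, 14}

Start with {3, 4, 7, 10}.
From 4 via λ: add 6, 9.
From 7 via λ: add 2.
From 9 via λ: add 11.
From 11 via λ: add 14.
No new states can be added; the closed set is {2, 3, 4, 6, 7, 9, 10, 11, 14}.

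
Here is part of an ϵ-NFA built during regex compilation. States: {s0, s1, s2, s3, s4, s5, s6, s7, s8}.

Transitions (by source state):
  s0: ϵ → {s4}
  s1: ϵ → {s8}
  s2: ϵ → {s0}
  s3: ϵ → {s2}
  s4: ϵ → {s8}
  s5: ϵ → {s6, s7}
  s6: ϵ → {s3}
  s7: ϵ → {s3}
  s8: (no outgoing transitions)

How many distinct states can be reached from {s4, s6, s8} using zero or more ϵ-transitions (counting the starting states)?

Start with {s4, s6, s8}.
From s6 via ϵ: add s3.
From s3 via ϵ: add s2.
From s2 via ϵ: add s0.
ϵ-closure = {s0, s2, s3, s4, s6, s8}, which has 6 states.

6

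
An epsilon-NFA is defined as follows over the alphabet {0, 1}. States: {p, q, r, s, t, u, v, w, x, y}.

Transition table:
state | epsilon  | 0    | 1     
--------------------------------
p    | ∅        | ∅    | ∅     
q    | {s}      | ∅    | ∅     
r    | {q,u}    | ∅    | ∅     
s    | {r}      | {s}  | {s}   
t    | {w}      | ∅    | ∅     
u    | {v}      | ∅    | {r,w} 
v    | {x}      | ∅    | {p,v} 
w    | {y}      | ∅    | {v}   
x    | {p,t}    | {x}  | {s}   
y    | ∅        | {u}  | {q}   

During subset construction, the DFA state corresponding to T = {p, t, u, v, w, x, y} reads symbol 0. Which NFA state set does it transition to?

x on 0 → {x}.
y on 0 → {u}.
No 0-transition from p, t, u, v, w.
Union after reading 0: {u, x}.
Now take the epsilon-closure:
From u via epsilon: add v.
From x via epsilon: add p, t.
From t via epsilon: add w.
From w via epsilon: add y.
No new states can be added; the closed set is {p, t, u, v, w, x, y}.

{p, t, u, v, w, x, y}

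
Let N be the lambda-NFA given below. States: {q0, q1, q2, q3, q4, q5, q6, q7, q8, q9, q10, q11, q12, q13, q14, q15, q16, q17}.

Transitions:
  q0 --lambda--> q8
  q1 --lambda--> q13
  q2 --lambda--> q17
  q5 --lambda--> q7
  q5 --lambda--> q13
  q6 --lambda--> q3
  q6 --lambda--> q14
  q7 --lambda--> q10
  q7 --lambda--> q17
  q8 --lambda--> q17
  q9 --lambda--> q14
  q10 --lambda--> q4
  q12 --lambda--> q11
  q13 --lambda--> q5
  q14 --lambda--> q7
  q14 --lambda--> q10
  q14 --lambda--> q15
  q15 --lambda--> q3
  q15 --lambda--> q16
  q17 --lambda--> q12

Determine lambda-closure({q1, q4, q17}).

{q1, q4, q5, q7, q10, q11, q12, q13, q17}

Start with {q1, q4, q17}.
From q1 via lambda: add q13.
From q17 via lambda: add q12.
From q12 via lambda: add q11.
From q13 via lambda: add q5.
From q5 via lambda: add q7.
From q7 via lambda: add q10.
No new states can be added; the closed set is {q1, q4, q5, q7, q10, q11, q12, q13, q17}.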